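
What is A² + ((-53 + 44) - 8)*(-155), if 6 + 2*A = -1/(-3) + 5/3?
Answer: 2639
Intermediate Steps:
A = -2 (A = -3 + (-1/(-3) + 5/3)/2 = -3 + (-1*(-⅓) + 5*(⅓))/2 = -3 + (⅓ + 5/3)/2 = -3 + (½)*2 = -3 + 1 = -2)
A² + ((-53 + 44) - 8)*(-155) = (-2)² + ((-53 + 44) - 8)*(-155) = 4 + (-9 - 8)*(-155) = 4 - 17*(-155) = 4 + 2635 = 2639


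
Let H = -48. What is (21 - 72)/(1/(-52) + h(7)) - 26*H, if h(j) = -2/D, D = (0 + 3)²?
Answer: 164892/113 ≈ 1459.2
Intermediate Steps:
D = 9 (D = 3² = 9)
h(j) = -2/9
(21 - 72)/(1/(-52) + h(7)) - 26*H = (21 - 72)/(1/(-52) - 2/9) - 26*(-48) = -51/(-1/52 - 2/9) + 1248 = -51/(-113/468) + 1248 = -51*(-468/113) + 1248 = 23868/113 + 1248 = 164892/113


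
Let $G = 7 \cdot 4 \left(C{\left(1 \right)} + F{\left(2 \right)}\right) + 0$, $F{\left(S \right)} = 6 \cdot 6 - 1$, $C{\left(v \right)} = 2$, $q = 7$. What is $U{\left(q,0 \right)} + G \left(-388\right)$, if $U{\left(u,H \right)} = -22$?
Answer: $-401990$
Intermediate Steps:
$F{\left(S \right)} = 35$ ($F{\left(S \right)} = 36 - 1 = 35$)
$G = 1036$ ($G = 7 \cdot 4 \left(2 + 35\right) + 0 = 7 \cdot 4 \cdot 37 + 0 = 7 \cdot 148 + 0 = 1036 + 0 = 1036$)
$U{\left(q,0 \right)} + G \left(-388\right) = -22 + 1036 \left(-388\right) = -22 - 401968 = -401990$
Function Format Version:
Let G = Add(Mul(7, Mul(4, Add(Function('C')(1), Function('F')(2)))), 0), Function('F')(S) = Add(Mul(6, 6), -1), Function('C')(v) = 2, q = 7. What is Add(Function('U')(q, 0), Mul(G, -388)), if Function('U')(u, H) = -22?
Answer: -401990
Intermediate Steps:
Function('F')(S) = 35 (Function('F')(S) = Add(36, -1) = 35)
G = 1036 (G = Add(Mul(7, Mul(4, Add(2, 35))), 0) = Add(Mul(7, Mul(4, 37)), 0) = Add(Mul(7, 148), 0) = Add(1036, 0) = 1036)
Add(Function('U')(q, 0), Mul(G, -388)) = Add(-22, Mul(1036, -388)) = Add(-22, -401968) = -401990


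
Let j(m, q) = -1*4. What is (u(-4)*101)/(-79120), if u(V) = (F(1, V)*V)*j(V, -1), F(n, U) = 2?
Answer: -202/4945 ≈ -0.040849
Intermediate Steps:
j(m, q) = -4
u(V) = -8*V (u(V) = (2*V)*(-4) = -8*V)
(u(-4)*101)/(-79120) = (-8*(-4)*101)/(-79120) = (32*101)*(-1/79120) = 3232*(-1/79120) = -202/4945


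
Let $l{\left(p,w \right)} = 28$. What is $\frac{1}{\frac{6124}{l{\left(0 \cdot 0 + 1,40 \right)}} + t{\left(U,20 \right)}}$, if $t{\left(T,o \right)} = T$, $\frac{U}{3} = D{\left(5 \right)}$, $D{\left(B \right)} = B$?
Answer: $\frac{7}{1636} \approx 0.0042787$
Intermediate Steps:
$U = 15$ ($U = 3 \cdot 5 = 15$)
$\frac{1}{\frac{6124}{l{\left(0 \cdot 0 + 1,40 \right)}} + t{\left(U,20 \right)}} = \frac{1}{\frac{6124}{28} + 15} = \frac{1}{6124 \cdot \frac{1}{28} + 15} = \frac{1}{\frac{1531}{7} + 15} = \frac{1}{\frac{1636}{7}} = \frac{7}{1636}$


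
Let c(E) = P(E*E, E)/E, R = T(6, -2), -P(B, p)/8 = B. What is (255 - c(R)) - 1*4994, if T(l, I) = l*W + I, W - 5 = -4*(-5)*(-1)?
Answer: -5475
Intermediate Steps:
P(B, p) = -8*B
W = -15 (W = 5 - 4*(-5)*(-1) = 5 + 20*(-1) = 5 - 20 = -15)
T(l, I) = I - 15*l (T(l, I) = l*(-15) + I = -15*l + I = I - 15*l)
R = -92 (R = -2 - 15*6 = -2 - 90 = -92)
c(E) = -8*E (c(E) = (-8*E*E)/E = (-8*E**2)/E = -8*E)
(255 - c(R)) - 1*4994 = (255 - (-8)*(-92)) - 1*4994 = (255 - 1*736) - 4994 = (255 - 736) - 4994 = -481 - 4994 = -5475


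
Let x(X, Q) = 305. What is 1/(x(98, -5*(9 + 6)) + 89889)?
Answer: 1/90194 ≈ 1.1087e-5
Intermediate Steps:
1/(x(98, -5*(9 + 6)) + 89889) = 1/(305 + 89889) = 1/90194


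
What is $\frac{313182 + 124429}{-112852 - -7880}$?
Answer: $- \frac{437611}{104972} \approx -4.1688$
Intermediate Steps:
$\frac{313182 + 124429}{-112852 - -7880} = \frac{437611}{-112852 + 7880} = \frac{437611}{-104972} = 437611 \left(- \frac{1}{104972}\right) = - \frac{437611}{104972}$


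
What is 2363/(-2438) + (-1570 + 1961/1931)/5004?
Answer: -5036574559/3926286852 ≈ -1.2828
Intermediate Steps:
2363/(-2438) + (-1570 + 1961/1931)/5004 = 2363*(-1/2438) + (-1570 + 1961*(1/1931))*(1/5004) = -2363/2438 + (-1570 + 1961/1931)*(1/5004) = -2363/2438 - 3029709/1931*1/5004 = -2363/2438 - 1009903/3220908 = -5036574559/3926286852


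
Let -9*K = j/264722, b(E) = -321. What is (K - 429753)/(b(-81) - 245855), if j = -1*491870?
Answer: 255971292781/146628456912 ≈ 1.7457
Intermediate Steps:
j = -491870
K = 245935/1191249 (K = -(-491870)/(9*264722) = -1/9*(-245935/132361) = 245935/1191249 ≈ 0.20645)
(K - 429753)/(b(-81) - 245855) = (245935/1191249 - 429753)/(-321 - 245855) = -511942585562/1191249/(-246176) = -511942585562/1191249*(-1/246176) = 255971292781/146628456912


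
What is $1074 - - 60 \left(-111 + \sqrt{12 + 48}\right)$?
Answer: $-5586 + 120 \sqrt{15} \approx -5121.2$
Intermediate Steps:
$1074 - - 60 \left(-111 + \sqrt{12 + 48}\right) = 1074 - - 60 \left(-111 + \sqrt{60}\right) = 1074 - - 60 \left(-111 + 2 \sqrt{15}\right) = 1074 - \left(6660 - 120 \sqrt{15}\right) = -5586 + 120 \sqrt{15}$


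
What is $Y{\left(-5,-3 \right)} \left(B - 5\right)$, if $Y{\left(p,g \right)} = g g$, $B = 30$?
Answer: $225$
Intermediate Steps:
$Y{\left(p,g \right)} = g^{2}$
$Y{\left(-5,-3 \right)} \left(B - 5\right) = \left(-3\right)^{2} \left(30 - 5\right) = 9 \cdot 25 = 225$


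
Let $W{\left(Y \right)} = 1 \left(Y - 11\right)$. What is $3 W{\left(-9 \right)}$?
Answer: $-60$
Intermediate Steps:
$W{\left(Y \right)} = -11 + Y$ ($W{\left(Y \right)} = 1 \left(-11 + Y\right) = -11 + Y$)
$3 W{\left(-9 \right)} = 3 \left(-11 - 9\right) = 3 \left(-20\right) = -60$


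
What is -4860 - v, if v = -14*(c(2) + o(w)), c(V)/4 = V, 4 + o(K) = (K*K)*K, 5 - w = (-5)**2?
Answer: -116804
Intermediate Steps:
w = -20 (w = 5 - 1*(-5)**2 = 5 - 1*25 = 5 - 25 = -20)
o(K) = -4 + K**3 (o(K) = -4 + (K*K)*K = -4 + K**2*K = -4 + K**3)
c(V) = 4*V
v = 111944 (v = -14*(4*2 + (-4 + (-20)**3)) = -14*(8 + (-4 - 8000)) = -14*(8 - 8004) = -14*(-7996) = 111944)
-4860 - v = -4860 - 1*111944 = -4860 - 111944 = -116804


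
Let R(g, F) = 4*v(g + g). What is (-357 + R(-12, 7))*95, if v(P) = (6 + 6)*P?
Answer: -143355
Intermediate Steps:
v(P) = 12*P
R(g, F) = 96*g (R(g, F) = 4*(12*(g + g)) = 4*(12*(2*g)) = 4*(24*g) = 96*g)
(-357 + R(-12, 7))*95 = (-357 + 96*(-12))*95 = (-357 - 1152)*95 = -1509*95 = -143355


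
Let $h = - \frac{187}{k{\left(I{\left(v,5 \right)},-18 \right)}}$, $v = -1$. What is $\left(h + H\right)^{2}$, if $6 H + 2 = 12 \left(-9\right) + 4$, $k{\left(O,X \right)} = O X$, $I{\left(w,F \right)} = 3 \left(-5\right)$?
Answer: $\frac{24571849}{72900} \approx 337.06$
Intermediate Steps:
$I{\left(w,F \right)} = -15$
$h = - \frac{187}{270}$ ($h = - \frac{187}{\left(-15\right) \left(-18\right)} = - \frac{187}{270} \approx -0.69259$)
$H = - \frac{53}{3}$ ($H = - \frac{1}{3} + \frac{12 \left(-9\right) + 4}{6} = - \frac{1}{3} + \frac{-108 + 4}{6} = - \frac{1}{3} + \frac{1}{6} \left(-104\right) = - \frac{1}{3} - \frac{52}{3} = - \frac{53}{3} \approx -17.667$)
$\left(h + H\right)^{2} = \left(- \frac{187}{270} - \frac{53}{3}\right)^{2} = \left(- \frac{4957}{270}\right)^{2} = \frac{24571849}{72900}$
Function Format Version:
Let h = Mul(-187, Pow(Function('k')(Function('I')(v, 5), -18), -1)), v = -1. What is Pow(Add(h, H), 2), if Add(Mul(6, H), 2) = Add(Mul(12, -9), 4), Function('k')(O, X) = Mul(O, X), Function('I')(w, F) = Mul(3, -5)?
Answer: Rational(24571849, 72900) ≈ 337.06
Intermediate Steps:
Function('I')(w, F) = -15
h = Rational(-187, 270) (h = Mul(-187, Pow(Mul(-15, -18), -1)) = Mul(-187, Pow(270, -1)) = Mul(-187, Rational(1, 270)) = Rational(-187, 270) ≈ -0.69259)
H = Rational(-53, 3) (H = Add(Rational(-1, 3), Mul(Rational(1, 6), Add(Mul(12, -9), 4))) = Add(Rational(-1, 3), Mul(Rational(1, 6), Add(-108, 4))) = Add(Rational(-1, 3), Mul(Rational(1, 6), -104)) = Add(Rational(-1, 3), Rational(-52, 3)) = Rational(-53, 3) ≈ -17.667)
Pow(Add(h, H), 2) = Pow(Add(Rational(-187, 270), Rational(-53, 3)), 2) = Pow(Rational(-4957, 270), 2) = Rational(24571849, 72900)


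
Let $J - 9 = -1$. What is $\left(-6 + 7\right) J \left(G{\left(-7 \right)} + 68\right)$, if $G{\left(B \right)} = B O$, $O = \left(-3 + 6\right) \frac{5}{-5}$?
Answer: $712$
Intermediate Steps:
$J = 8$ ($J = 9 - 1 = 8$)
$O = -3$ ($O = 3 \cdot 5 \left(- \frac{1}{5}\right) = 3 \left(-1\right) = -3$)
$G{\left(B \right)} = - 3 B$ ($G{\left(B \right)} = B \left(-3\right) = - 3 B$)
$\left(-6 + 7\right) J \left(G{\left(-7 \right)} + 68\right) = \left(-6 + 7\right) 8 \left(\left(-3\right) \left(-7\right) + 68\right) = 1 \cdot 8 \left(21 + 68\right) = 8 \cdot 89 = 712$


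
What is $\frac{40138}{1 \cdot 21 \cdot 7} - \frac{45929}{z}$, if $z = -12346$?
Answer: $\frac{71756473}{259266} \approx 276.77$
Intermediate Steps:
$\frac{40138}{1 \cdot 21 \cdot 7} - \frac{45929}{z} = \frac{40138}{1 \cdot 21 \cdot 7} - \frac{45929}{-12346} = \frac{40138}{21 \cdot 7} - - \frac{45929}{12346} = \frac{40138}{147} + \frac{45929}{12346} = 40138 \cdot \frac{1}{147} + \frac{45929}{12346} = \frac{5734}{21} + \frac{45929}{12346} = \frac{71756473}{259266}$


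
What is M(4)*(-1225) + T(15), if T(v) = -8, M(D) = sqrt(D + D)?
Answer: -8 - 2450*sqrt(2) ≈ -3472.8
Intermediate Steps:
M(D) = sqrt(2)*sqrt(D) (M(D) = sqrt(2*D) = sqrt(2)*sqrt(D))
M(4)*(-1225) + T(15) = (sqrt(2)*sqrt(4))*(-1225) - 8 = (sqrt(2)*2)*(-1225) - 8 = (2*sqrt(2))*(-1225) - 8 = -2450*sqrt(2) - 8 = -8 - 2450*sqrt(2)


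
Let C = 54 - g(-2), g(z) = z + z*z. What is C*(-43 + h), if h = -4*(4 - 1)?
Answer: -2860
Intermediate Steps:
g(z) = z + z²
h = -12 (h = -4*3 = -12)
C = 52 (C = 54 - (-2)*(1 - 2) = 54 - (-2)*(-1) = 54 - 1*2 = 54 - 2 = 52)
C*(-43 + h) = 52*(-43 - 12) = 52*(-55) = -2860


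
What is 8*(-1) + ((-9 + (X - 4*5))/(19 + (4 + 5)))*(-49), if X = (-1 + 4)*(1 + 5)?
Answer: 45/4 ≈ 11.250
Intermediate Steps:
X = 18 (X = 3*6 = 18)
8*(-1) + ((-9 + (X - 4*5))/(19 + (4 + 5)))*(-49) = 8*(-1) + ((-9 + (18 - 4*5))/(19 + (4 + 5)))*(-49) = -8 + ((-9 + (18 - 20))/(19 + 9))*(-49) = -8 + ((-9 - 2)/28)*(-49) = -8 - 11*1/28*(-49) = -8 - 11/28*(-49) = -8 + 77/4 = 45/4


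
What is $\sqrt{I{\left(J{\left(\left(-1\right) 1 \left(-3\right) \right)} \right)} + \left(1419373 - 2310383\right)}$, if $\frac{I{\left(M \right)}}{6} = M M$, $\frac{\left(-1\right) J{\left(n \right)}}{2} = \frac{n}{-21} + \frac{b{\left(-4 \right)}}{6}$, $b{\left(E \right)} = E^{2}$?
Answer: $\frac{i \sqrt{392867994}}{21} \approx 943.85 i$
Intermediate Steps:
$J{\left(n \right)} = - \frac{16}{3} + \frac{2 n}{21}$ ($J{\left(n \right)} = - 2 \left(\frac{n}{-21} + \frac{\left(-4\right)^{2}}{6}\right) = - 2 \left(n \left(- \frac{1}{21}\right) + 16 \cdot \frac{1}{6}\right) = - 2 \left(- \frac{n}{21} + \frac{8}{3}\right) = - 2 \left(\frac{8}{3} - \frac{n}{21}\right) = - \frac{16}{3} + \frac{2 n}{21}$)
$I{\left(M \right)} = 6 M^{2}$ ($I{\left(M \right)} = 6 M M = 6 M^{2}$)
$\sqrt{I{\left(J{\left(\left(-1\right) 1 \left(-3\right) \right)} \right)} + \left(1419373 - 2310383\right)} = \sqrt{6 \left(- \frac{16}{3} + \frac{2 \left(-1\right) 1 \left(-3\right)}{21}\right)^{2} + \left(1419373 - 2310383\right)} = \sqrt{6 \left(- \frac{16}{3} + \frac{2 \left(\left(-1\right) \left(-3\right)\right)}{21}\right)^{2} - 891010} = \sqrt{6 \left(- \frac{16}{3} + \frac{2}{21} \cdot 3\right)^{2} - 891010} = \sqrt{6 \left(- \frac{16}{3} + \frac{2}{7}\right)^{2} - 891010} = \sqrt{6 \left(- \frac{106}{21}\right)^{2} - 891010} = \sqrt{6 \cdot \frac{11236}{441} - 891010} = \sqrt{\frac{22472}{147} - 891010} = \sqrt{- \frac{130955998}{147}} = \frac{i \sqrt{392867994}}{21}$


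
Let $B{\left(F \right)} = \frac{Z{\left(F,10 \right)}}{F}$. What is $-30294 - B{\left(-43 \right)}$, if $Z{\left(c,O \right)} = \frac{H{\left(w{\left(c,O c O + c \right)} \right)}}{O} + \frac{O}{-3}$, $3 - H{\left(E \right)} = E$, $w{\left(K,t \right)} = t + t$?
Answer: $- \frac{39053293}{1290} \approx -30274.0$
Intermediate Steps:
$w{\left(K,t \right)} = 2 t$
$H{\left(E \right)} = 3 - E$
$Z{\left(c,O \right)} = - \frac{O}{3} + \frac{3 - 2 c - 2 c O^{2}}{O}$ ($Z{\left(c,O \right)} = \frac{3 - 2 \left(O c O + c\right)}{O} + \frac{O}{-3} = \frac{3 - 2 \left(c O^{2} + c\right)}{O} + O \left(- \frac{1}{3}\right) = \frac{3 - 2 \left(c + c O^{2}\right)}{O} - \frac{O}{3} = \frac{3 - \left(2 c + 2 c O^{2}\right)}{O} - \frac{O}{3} = \frac{3 - 2 c - 2 c O^{2}}{O} - \frac{O}{3} = - \frac{O}{3} + \frac{3 - 2 c - 2 c O^{2}}{O}$)
$B{\left(F \right)} = \frac{- \frac{91}{30} - \frac{101 F}{5}}{F}$ ($B{\left(F \right)} = \frac{\frac{3}{10} - \frac{10}{3} - 20 F - \frac{2 F}{10}}{F} = \frac{3 \cdot \frac{1}{10} - \frac{10}{3} - 20 F - 2 F \frac{1}{10}}{F} = \frac{\frac{3}{10} - \frac{10}{3} - 20 F - \frac{F}{5}}{F} = \frac{- \frac{91}{30} - \frac{101 F}{5}}{F}$)
$-30294 - B{\left(-43 \right)} = -30294 - \frac{-91 - -26058}{30 \left(-43\right)} = -30294 - \frac{1}{30} \left(- \frac{1}{43}\right) \left(-91 + 26058\right) = -30294 - \frac{1}{30} \left(- \frac{1}{43}\right) 25967 = -30294 - - \frac{25967}{1290} = -30294 + \frac{25967}{1290} = - \frac{39053293}{1290}$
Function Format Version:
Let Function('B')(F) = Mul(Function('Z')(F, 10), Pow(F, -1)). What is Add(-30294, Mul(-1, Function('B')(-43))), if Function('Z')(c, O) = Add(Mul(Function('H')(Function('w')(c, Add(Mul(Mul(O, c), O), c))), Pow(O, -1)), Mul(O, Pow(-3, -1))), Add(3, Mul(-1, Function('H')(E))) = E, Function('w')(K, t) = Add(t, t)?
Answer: Rational(-39053293, 1290) ≈ -30274.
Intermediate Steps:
Function('w')(K, t) = Mul(2, t)
Function('H')(E) = Add(3, Mul(-1, E))
Function('Z')(c, O) = Add(Mul(Rational(-1, 3), O), Mul(Pow(O, -1), Add(3, Mul(-2, c), Mul(-2, c, Pow(O, 2))))) (Function('Z')(c, O) = Add(Mul(Add(3, Mul(-1, Mul(2, Add(Mul(Mul(O, c), O), c)))), Pow(O, -1)), Mul(O, Pow(-3, -1))) = Add(Mul(Add(3, Mul(-1, Mul(2, Add(Mul(c, Pow(O, 2)), c)))), Pow(O, -1)), Mul(O, Rational(-1, 3))) = Add(Mul(Add(3, Mul(-1, Mul(2, Add(c, Mul(c, Pow(O, 2)))))), Pow(O, -1)), Mul(Rational(-1, 3), O)) = Add(Mul(Add(3, Mul(-1, Add(Mul(2, c), Mul(2, c, Pow(O, 2))))), Pow(O, -1)), Mul(Rational(-1, 3), O)) = Add(Mul(Add(3, Add(Mul(-2, c), Mul(-2, c, Pow(O, 2)))), Pow(O, -1)), Mul(Rational(-1, 3), O)) = Add(Mul(Add(3, Mul(-2, c), Mul(-2, c, Pow(O, 2))), Pow(O, -1)), Mul(Rational(-1, 3), O)) = Add(Mul(Pow(O, -1), Add(3, Mul(-2, c), Mul(-2, c, Pow(O, 2)))), Mul(Rational(-1, 3), O)) = Add(Mul(Rational(-1, 3), O), Mul(Pow(O, -1), Add(3, Mul(-2, c), Mul(-2, c, Pow(O, 2))))))
Function('B')(F) = Mul(Pow(F, -1), Add(Rational(-91, 30), Mul(Rational(-101, 5), F))) (Function('B')(F) = Mul(Add(Mul(3, Pow(10, -1)), Mul(Rational(-1, 3), 10), Mul(-2, 10, F), Mul(-2, F, Pow(10, -1))), Pow(F, -1)) = Mul(Add(Mul(3, Rational(1, 10)), Rational(-10, 3), Mul(-20, F), Mul(-2, F, Rational(1, 10))), Pow(F, -1)) = Mul(Add(Rational(3, 10), Rational(-10, 3), Mul(-20, F), Mul(Rational(-1, 5), F)), Pow(F, -1)) = Mul(Add(Rational(-91, 30), Mul(Rational(-101, 5), F)), Pow(F, -1)) = Mul(Pow(F, -1), Add(Rational(-91, 30), Mul(Rational(-101, 5), F))))
Add(-30294, Mul(-1, Function('B')(-43))) = Add(-30294, Mul(-1, Mul(Rational(1, 30), Pow(-43, -1), Add(-91, Mul(-606, -43))))) = Add(-30294, Mul(-1, Mul(Rational(1, 30), Rational(-1, 43), Add(-91, 26058)))) = Add(-30294, Mul(-1, Mul(Rational(1, 30), Rational(-1, 43), 25967))) = Add(-30294, Mul(-1, Rational(-25967, 1290))) = Add(-30294, Rational(25967, 1290)) = Rational(-39053293, 1290)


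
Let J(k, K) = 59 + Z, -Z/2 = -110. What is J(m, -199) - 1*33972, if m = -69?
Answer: -33693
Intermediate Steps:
Z = 220 (Z = -2*(-110) = 220)
J(k, K) = 279 (J(k, K) = 59 + 220 = 279)
J(m, -199) - 1*33972 = 279 - 1*33972 = 279 - 33972 = -33693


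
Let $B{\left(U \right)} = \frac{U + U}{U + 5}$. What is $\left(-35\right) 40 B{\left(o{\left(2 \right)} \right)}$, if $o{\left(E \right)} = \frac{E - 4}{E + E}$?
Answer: $\frac{2800}{9} \approx 311.11$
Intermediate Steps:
$o{\left(E \right)} = \frac{-4 + E}{2 E}$
$B{\left(U \right)} = \frac{2 U}{5 + U}$
$\left(-35\right) 40 B{\left(o{\left(2 \right)} \right)} = \left(-35\right) 40 \frac{2 \frac{-4 + 2}{2 \cdot 2}}{5 + \frac{-4 + 2}{2 \cdot 2}} = - 1400 \frac{2 \cdot \frac{1}{2} \cdot \frac{1}{2} \left(-2\right)}{5 + \frac{1}{2} \cdot \frac{1}{2} \left(-2\right)} = - 1400 \cdot 2 \left(- \frac{1}{2}\right) \frac{1}{5 - \frac{1}{2}} = - 1400 \cdot 2 \left(- \frac{1}{2}\right) \frac{1}{\frac{9}{2}} = - 1400 \cdot 2 \left(- \frac{1}{2}\right) \frac{2}{9} = \left(-1400\right) \left(- \frac{2}{9}\right) = \frac{2800}{9}$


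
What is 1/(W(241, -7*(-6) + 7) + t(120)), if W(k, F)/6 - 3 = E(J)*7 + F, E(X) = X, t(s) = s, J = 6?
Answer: 1/684 ≈ 0.0014620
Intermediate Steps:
W(k, F) = 270 + 6*F (W(k, F) = 18 + 6*(6*7 + F) = 18 + 6*(42 + F) = 18 + (252 + 6*F) = 270 + 6*F)
1/(W(241, -7*(-6) + 7) + t(120)) = 1/((270 + 6*(-7*(-6) + 7)) + 120) = 1/((270 + 6*(42 + 7)) + 120) = 1/((270 + 6*49) + 120) = 1/((270 + 294) + 120) = 1/(564 + 120) = 1/684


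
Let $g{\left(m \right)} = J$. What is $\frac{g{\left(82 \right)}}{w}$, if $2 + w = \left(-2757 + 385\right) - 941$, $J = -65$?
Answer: $\frac{1}{51} \approx 0.019608$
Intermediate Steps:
$g{\left(m \right)} = -65$
$w = -3315$ ($w = -2 + \left(\left(-2757 + 385\right) - 941\right) = -2 - 3313 = -3315$)
$\frac{g{\left(82 \right)}}{w} = - \frac{65}{-3315} = \left(-65\right) \left(- \frac{1}{3315}\right) = \frac{1}{51}$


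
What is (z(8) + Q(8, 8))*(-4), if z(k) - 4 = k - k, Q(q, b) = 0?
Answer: -16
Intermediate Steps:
z(k) = 4 (z(k) = 4 + (k - k) = 4 + 0 = 4)
(z(8) + Q(8, 8))*(-4) = (4 + 0)*(-4) = 4*(-4) = -16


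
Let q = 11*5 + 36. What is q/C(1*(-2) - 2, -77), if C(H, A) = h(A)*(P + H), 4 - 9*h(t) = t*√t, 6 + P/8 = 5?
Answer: -91/152183 + 7007*I*√77/608732 ≈ -0.00059796 + 0.10101*I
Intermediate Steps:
q = 91 (q = 55 + 36 = 91)
P = -8 (P = -48 + 8*5 = -48 + 40 = -8)
h(t) = 4/9 - t^(3/2)/9 (h(t) = 4/9 - t*√t/9 = 4/9 - t^(3/2)/9)
C(H, A) = (-8 + H)*(4/9 - A^(3/2)/9) (C(H, A) = (4/9 - A^(3/2)/9)*(-8 + H) = (-8 + H)*(4/9 - A^(3/2)/9))
q/C(1*(-2) - 2, -77) = 91/((-(-8 + (1*(-2) - 2))*(-4 + (-77)^(3/2))/9)) = 91/((-(-8 + (-2 - 2))*(-4 - 77*I*√77)/9)) = 91/((-(-8 - 4)*(-4 - 77*I*√77)/9)) = 91/((-⅑*(-12)*(-4 - 77*I*√77))) = 91/(-16/3 - 308*I*√77/3)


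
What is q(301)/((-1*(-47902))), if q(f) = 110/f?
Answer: 55/7209251 ≈ 7.6291e-6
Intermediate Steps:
q(301)/((-1*(-47902))) = (110/301)/((-1*(-47902))) = (110*(1/301))/47902 = (110/301)*(1/47902) = 55/7209251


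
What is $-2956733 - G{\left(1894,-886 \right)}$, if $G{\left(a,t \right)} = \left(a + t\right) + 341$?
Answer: $-2958082$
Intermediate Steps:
$G{\left(a,t \right)} = 341 + a + t$
$-2956733 - G{\left(1894,-886 \right)} = -2956733 - \left(341 + 1894 - 886\right) = -2956733 - 1349 = -2958082$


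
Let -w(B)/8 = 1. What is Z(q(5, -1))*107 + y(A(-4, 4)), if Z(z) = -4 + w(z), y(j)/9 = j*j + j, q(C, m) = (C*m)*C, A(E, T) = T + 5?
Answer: -474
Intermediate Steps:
w(B) = -8 (w(B) = -8*1 = -8)
A(E, T) = 5 + T
q(C, m) = m*C²
y(j) = 9*j + 9*j² (y(j) = 9*(j*j + j) = 9*(j² + j) = 9*(j + j²) = 9*j + 9*j²)
Z(z) = -12 (Z(z) = -4 - 8 = -12)
Z(q(5, -1))*107 + y(A(-4, 4)) = -12*107 + 9*(5 + 4)*(1 + (5 + 4)) = -1284 + 9*9*(1 + 9) = -1284 + 9*9*10 = -1284 + 810 = -474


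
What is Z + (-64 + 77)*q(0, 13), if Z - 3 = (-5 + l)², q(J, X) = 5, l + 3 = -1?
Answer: 149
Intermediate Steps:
l = -4 (l = -3 - 1 = -4)
Z = 84 (Z = 3 + (-5 - 4)² = 3 + (-9)² = 3 + 81 = 84)
Z + (-64 + 77)*q(0, 13) = 84 + (-64 + 77)*5 = 84 + 13*5 = 84 + 65 = 149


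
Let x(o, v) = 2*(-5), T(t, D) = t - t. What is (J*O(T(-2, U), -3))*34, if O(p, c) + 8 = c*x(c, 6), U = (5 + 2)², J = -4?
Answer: -2992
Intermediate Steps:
U = 49 (U = 7² = 49)
T(t, D) = 0
x(o, v) = -10
O(p, c) = -8 - 10*c (O(p, c) = -8 + c*(-10) = -8 - 10*c)
(J*O(T(-2, U), -3))*34 = -4*(-8 - 10*(-3))*34 = -4*(-8 + 30)*34 = -4*22*34 = -88*34 = -2992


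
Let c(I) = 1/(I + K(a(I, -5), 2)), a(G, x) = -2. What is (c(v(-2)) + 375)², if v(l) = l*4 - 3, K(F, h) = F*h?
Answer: 31629376/225 ≈ 1.4058e+5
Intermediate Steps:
v(l) = -3 + 4*l (v(l) = 4*l - 3 = -3 + 4*l)
c(I) = 1/(-4 + I) (c(I) = 1/(I - 2*2) = 1/(I - 4) = 1/(-4 + I))
(c(v(-2)) + 375)² = (1/(-4 + (-3 + 4*(-2))) + 375)² = (1/(-4 + (-3 - 8)) + 375)² = (1/(-4 - 11) + 375)² = (1/(-15) + 375)² = (-1/15 + 375)² = (5624/15)² = 31629376/225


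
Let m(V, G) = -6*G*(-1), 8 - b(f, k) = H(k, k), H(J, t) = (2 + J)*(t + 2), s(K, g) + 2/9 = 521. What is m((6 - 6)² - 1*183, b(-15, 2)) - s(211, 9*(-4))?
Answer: -5119/9 ≈ -568.78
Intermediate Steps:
s(K, g) = 4687/9 (s(K, g) = -2/9 + 521 = 4687/9)
H(J, t) = (2 + J)*(2 + t)
b(f, k) = 4 - k² - 4*k (b(f, k) = 8 - (4 + 2*k + 2*k + k*k) = 8 - (4 + 2*k + 2*k + k²) = 8 - (4 + k² + 4*k) = 8 + (-4 - k² - 4*k) = 4 - k² - 4*k)
m(V, G) = 6*G
m((6 - 6)² - 1*183, b(-15, 2)) - s(211, 9*(-4)) = 6*(4 - 1*2² - 4*2) - 1*4687/9 = 6*(4 - 1*4 - 8) - 4687/9 = 6*(4 - 4 - 8) - 4687/9 = 6*(-8) - 4687/9 = -48 - 4687/9 = -5119/9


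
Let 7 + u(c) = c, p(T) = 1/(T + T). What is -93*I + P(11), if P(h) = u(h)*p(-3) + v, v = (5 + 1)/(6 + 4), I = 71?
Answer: -99046/15 ≈ -6603.1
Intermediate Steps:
p(T) = 1/(2*T)
u(c) = -7 + c
v = ⅗ (v = 6/10 = 6*(⅒) = ⅗ ≈ 0.60000)
P(h) = 53/30 - h/6 (P(h) = (-7 + h)*((½)/(-3)) + ⅗ = (-7 + h)*((½)*(-⅓)) + ⅗ = (-7 + h)*(-⅙) + ⅗ = (7/6 - h/6) + ⅗ = 53/30 - h/6)
-93*I + P(11) = -93*71 + (53/30 - ⅙*11) = -6603 + (53/30 - 11/6) = -6603 - 1/15 = -99046/15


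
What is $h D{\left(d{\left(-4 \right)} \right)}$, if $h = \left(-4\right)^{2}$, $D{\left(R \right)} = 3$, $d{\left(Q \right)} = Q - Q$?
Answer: $48$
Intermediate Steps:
$d{\left(Q \right)} = 0$
$h = 16$
$h D{\left(d{\left(-4 \right)} \right)} = 16 \cdot 3 = 48$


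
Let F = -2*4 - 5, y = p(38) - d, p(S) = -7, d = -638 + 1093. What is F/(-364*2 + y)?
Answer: 13/1190 ≈ 0.010924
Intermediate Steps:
d = 455
y = -462 (y = -7 - 1*455 = -7 - 455 = -462)
F = -13 (F = -8 - 5 = -13)
F/(-364*2 + y) = -13/(-364*2 - 462) = -13/(-728 - 462) = -13/(-1190) = -1/1190*(-13) = 13/1190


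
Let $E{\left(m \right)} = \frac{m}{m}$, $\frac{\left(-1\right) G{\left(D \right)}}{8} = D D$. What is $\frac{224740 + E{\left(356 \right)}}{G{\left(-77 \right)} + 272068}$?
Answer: $\frac{224741}{224636} \approx 1.0005$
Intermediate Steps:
$G{\left(D \right)} = - 8 D^{2}$ ($G{\left(D \right)} = - 8 D D = - 8 D^{2}$)
$E{\left(m \right)} = 1$
$\frac{224740 + E{\left(356 \right)}}{G{\left(-77 \right)} + 272068} = \frac{224740 + 1}{- 8 \left(-77\right)^{2} + 272068} = \frac{224741}{\left(-8\right) 5929 + 272068} = \frac{224741}{-47432 + 272068} = \frac{224741}{224636}$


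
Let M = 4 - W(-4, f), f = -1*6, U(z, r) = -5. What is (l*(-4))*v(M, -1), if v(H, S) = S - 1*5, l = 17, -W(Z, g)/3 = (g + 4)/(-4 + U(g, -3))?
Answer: 408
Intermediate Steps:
f = -6
W(Z, g) = 4/3 + g/3 (W(Z, g) = -3*(g + 4)/(-4 - 5) = -3*(4 + g)/(-9) = -3*(4 + g)*(-1)/9 = -3*(-4/9 - g/9) = 4/3 + g/3)
M = 14/3 (M = 4 - (4/3 + (1/3)*(-6)) = 4 - (4/3 - 2) = 4 - 1*(-2/3) = 4 + 2/3 = 14/3 ≈ 4.6667)
v(H, S) = -5 + S (v(H, S) = S - 5 = -5 + S)
(l*(-4))*v(M, -1) = (17*(-4))*(-5 - 1) = -68*(-6) = 408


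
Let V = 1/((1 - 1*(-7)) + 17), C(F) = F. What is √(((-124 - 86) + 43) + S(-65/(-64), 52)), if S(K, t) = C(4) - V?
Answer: 2*I*√1019/5 ≈ 12.769*I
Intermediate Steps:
V = 1/25 (V = 1/((1 + 7) + 17) = 1/(8 + 17) = 1/25 ≈ 0.040000)
S(K, t) = 99/25 (S(K, t) = 4 - 1*1/25 = 4 - 1/25 = 99/25)
√(((-124 - 86) + 43) + S(-65/(-64), 52)) = √(((-124 - 86) + 43) + 99/25) = √((-210 + 43) + 99/25) = √(-167 + 99/25) = √(-4076/25) = 2*I*√1019/5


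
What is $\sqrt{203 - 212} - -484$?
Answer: $484 + 3 i \approx 484.0 + 3.0 i$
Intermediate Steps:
$\sqrt{203 - 212} - -484 = \sqrt{-9} + 484 = 3 i + 484 = 484 + 3 i$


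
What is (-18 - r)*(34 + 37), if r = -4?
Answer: -994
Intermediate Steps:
(-18 - r)*(34 + 37) = (-18 - 1*(-4))*(34 + 37) = (-18 + 4)*71 = -14*71 = -994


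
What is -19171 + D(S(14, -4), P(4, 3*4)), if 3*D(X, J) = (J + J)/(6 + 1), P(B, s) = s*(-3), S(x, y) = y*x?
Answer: -134221/7 ≈ -19174.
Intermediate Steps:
S(x, y) = x*y
P(B, s) = -3*s
D(X, J) = 2*J/21 (D(X, J) = ((J + J)/(6 + 1))/3 = ((2*J)/7)/3 = ((2*J)*(⅐))/3 = (2*J/7)/3 = 2*J/21)
-19171 + D(S(14, -4), P(4, 3*4)) = -19171 + 2*(-9*4)/21 = -19171 + 2*(-3*12)/21 = -19171 + (2/21)*(-36) = -19171 - 24/7 = -134221/7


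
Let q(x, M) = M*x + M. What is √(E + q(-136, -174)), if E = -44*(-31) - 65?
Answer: √24789 ≈ 157.45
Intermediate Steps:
q(x, M) = M + M*x
E = 1299 (E = 1364 - 65 = 1299)
√(E + q(-136, -174)) = √(1299 - 174*(1 - 136)) = √(1299 - 174*(-135)) = √(1299 + 23490) = √24789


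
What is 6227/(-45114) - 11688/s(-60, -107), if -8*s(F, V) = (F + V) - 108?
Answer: -4220051881/12406350 ≈ -340.15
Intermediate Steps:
s(F, V) = 27/2 - F/8 - V/8 (s(F, V) = -((F + V) - 108)/8 = -(-108 + F + V)/8 = 27/2 - F/8 - V/8)
6227/(-45114) - 11688/s(-60, -107) = 6227/(-45114) - 11688/(27/2 - ⅛*(-60) - ⅛*(-107)) = 6227*(-1/45114) - 11688/(27/2 + 15/2 + 107/8) = -6227/45114 - 11688/275/8 = -6227/45114 - 11688*8/275 = -6227/45114 - 93504/275 = -4220051881/12406350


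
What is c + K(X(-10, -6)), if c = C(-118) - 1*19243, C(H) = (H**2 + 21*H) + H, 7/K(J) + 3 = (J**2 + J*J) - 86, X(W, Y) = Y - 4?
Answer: -878558/111 ≈ -7914.9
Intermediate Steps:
X(W, Y) = -4 + Y
K(J) = 7/(-89 + 2*J**2) (K(J) = 7/(-3 + ((J**2 + J*J) - 86)) = 7/(-3 + ((J**2 + J**2) - 86)) = 7/(-3 + (2*J**2 - 86)) = 7/(-3 + (-86 + 2*J**2)) = 7/(-89 + 2*J**2))
C(H) = H**2 + 22*H
c = -7915 (c = -118*(22 - 118) - 1*19243 = -118*(-96) - 19243 = 11328 - 19243 = -7915)
c + K(X(-10, -6)) = -7915 + 7/(-89 + 2*(-4 - 6)**2) = -7915 + 7/(-89 + 2*(-10)**2) = -7915 + 7/(-89 + 2*100) = -7915 + 7/(-89 + 200) = -7915 + 7/111 = -878558/111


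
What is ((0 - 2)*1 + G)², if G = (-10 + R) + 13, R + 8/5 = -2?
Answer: 169/25 ≈ 6.7600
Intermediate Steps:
R = -18/5 (R = -8/5 - 2 = -18/5 ≈ -3.6000)
G = -⅗ (G = (-10 - 18/5) + 13 = -68/5 + 13 = -⅗ ≈ -0.60000)
((0 - 2)*1 + G)² = ((0 - 2)*1 - ⅗)² = (-2*1 - ⅗)² = (-2 - ⅗)² = (-13/5)² = 169/25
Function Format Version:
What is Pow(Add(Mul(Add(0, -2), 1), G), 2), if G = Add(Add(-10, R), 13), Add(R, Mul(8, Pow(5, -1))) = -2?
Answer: Rational(169, 25) ≈ 6.7600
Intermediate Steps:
R = Rational(-18, 5) (R = Add(Rational(-8, 5), -2) = Rational(-18, 5) ≈ -3.6000)
G = Rational(-3, 5) (G = Add(Add(-10, Rational(-18, 5)), 13) = Add(Rational(-68, 5), 13) = Rational(-3, 5) ≈ -0.60000)
Pow(Add(Mul(Add(0, -2), 1), G), 2) = Pow(Add(Mul(Add(0, -2), 1), Rational(-3, 5)), 2) = Pow(Add(Mul(-2, 1), Rational(-3, 5)), 2) = Pow(Add(-2, Rational(-3, 5)), 2) = Pow(Rational(-13, 5), 2) = Rational(169, 25)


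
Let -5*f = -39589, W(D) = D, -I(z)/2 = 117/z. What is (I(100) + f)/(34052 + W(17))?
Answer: 56539/243350 ≈ 0.23234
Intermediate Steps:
I(z) = -234/z
f = 39589/5 (f = -1/5*(-39589) = 39589/5 ≈ 7917.8)
(I(100) + f)/(34052 + W(17)) = (-234/100 + 39589/5)/(34052 + 17) = (-234*1/100 + 39589/5)/34069 = (-117/50 + 39589/5)*(1/34069) = (395773/50)*(1/34069) = 56539/243350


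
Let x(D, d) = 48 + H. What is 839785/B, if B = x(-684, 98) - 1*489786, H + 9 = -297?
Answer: -839785/490044 ≈ -1.7137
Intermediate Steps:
H = -306 (H = -9 - 297 = -306)
x(D, d) = -258 (x(D, d) = 48 - 306 = -258)
B = -490044 (B = -258 - 1*489786 = -258 - 489786 = -490044)
839785/B = 839785/(-490044) = 839785*(-1/490044) = -839785/490044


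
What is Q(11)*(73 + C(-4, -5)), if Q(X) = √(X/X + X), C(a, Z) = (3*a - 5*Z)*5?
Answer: 276*√3 ≈ 478.05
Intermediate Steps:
C(a, Z) = -25*Z + 15*a (C(a, Z) = (-5*Z + 3*a)*5 = -25*Z + 15*a)
Q(X) = √(1 + X)
Q(11)*(73 + C(-4, -5)) = √(1 + 11)*(73 + (-25*(-5) + 15*(-4))) = √12*(73 + (125 - 60)) = (2*√3)*(73 + 65) = (2*√3)*138 = 276*√3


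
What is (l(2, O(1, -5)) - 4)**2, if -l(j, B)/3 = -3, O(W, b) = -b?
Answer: 25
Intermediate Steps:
l(j, B) = 9 (l(j, B) = -3*(-3) = 9)
(l(2, O(1, -5)) - 4)**2 = (9 - 4)**2 = 5**2 = 25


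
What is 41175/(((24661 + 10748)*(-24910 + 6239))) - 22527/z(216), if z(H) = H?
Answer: -551595983339/5288971512 ≈ -104.29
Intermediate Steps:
41175/(((24661 + 10748)*(-24910 + 6239))) - 22527/z(216) = 41175/(((24661 + 10748)*(-24910 + 6239))) - 22527/216 = 41175/((35409*(-18671))) - 22527*1/216 = 41175/(-661121439) - 2503/24 = 41175*(-1/661121439) - 2503/24 = -13725/220373813 - 2503/24 = -551595983339/5288971512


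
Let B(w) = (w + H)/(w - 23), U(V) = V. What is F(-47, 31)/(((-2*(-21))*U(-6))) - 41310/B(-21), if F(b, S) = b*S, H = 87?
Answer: 6941537/252 ≈ 27546.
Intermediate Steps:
F(b, S) = S*b
B(w) = (87 + w)/(-23 + w) (B(w) = (w + 87)/(w - 23) = (87 + w)/(-23 + w))
F(-47, 31)/(((-2*(-21))*U(-6))) - 41310/B(-21) = (31*(-47))/((-2*(-21)*(-6))) - 41310*(-23 - 21)/(87 - 21) = -1457/(42*(-6)) - 41310/(66/(-44)) = -1457/(-252) - 41310/((-1/44*66)) = -1457*(-1/252) - 41310/(-3/2) = 1457/252 - 41310*(-⅔) = 1457/252 + 27540 = 6941537/252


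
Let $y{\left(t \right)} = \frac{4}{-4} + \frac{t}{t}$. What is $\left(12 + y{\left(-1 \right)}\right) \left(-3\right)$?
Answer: $-36$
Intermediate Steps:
$y{\left(t \right)} = 0$ ($y{\left(t \right)} = 4 \left(- \frac{1}{4}\right) + 1 = -1 + 1 = 0$)
$\left(12 + y{\left(-1 \right)}\right) \left(-3\right) = \left(12 + 0\right) \left(-3\right) = 12 \left(-3\right) = -36$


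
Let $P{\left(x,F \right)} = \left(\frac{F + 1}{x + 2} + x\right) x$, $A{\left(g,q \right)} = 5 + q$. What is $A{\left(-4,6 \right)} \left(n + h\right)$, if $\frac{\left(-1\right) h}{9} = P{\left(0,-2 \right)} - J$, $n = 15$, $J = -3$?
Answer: $-132$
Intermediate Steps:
$P{\left(x,F \right)} = x \left(x + \frac{1 + F}{2 + x}\right)$ ($P{\left(x,F \right)} = \left(\frac{1 + F}{2 + x} + x\right) x = \left(x + \frac{1 + F}{2 + x}\right) x = x \left(x + \frac{1 + F}{2 + x}\right)$)
$h = -27$ ($h = - 9 \left(\frac{0 \left(1 - 2 + 0^{2} + 2 \cdot 0\right)}{2 + 0} - -3\right) = - 9 \left(\frac{0 \left(1 - 2 + 0 + 0\right)}{2} + 3\right) = - 9 \left(0 \cdot \frac{1}{2} \left(-1\right) + 3\right) = - 9 \left(0 + 3\right) = \left(-9\right) 3 = -27$)
$A{\left(-4,6 \right)} \left(n + h\right) = \left(5 + 6\right) \left(15 - 27\right) = 11 \left(-12\right) = -132$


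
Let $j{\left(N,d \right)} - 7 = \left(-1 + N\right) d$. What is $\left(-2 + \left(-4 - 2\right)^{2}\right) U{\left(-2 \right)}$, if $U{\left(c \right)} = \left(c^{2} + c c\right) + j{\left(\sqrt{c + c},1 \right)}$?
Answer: $476 + 68 i \approx 476.0 + 68.0 i$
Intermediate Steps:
$j{\left(N,d \right)} = 7 + d \left(-1 + N\right)$ ($j{\left(N,d \right)} = 7 + \left(-1 + N\right) d = 7 + d \left(-1 + N\right)$)
$U{\left(c \right)} = 6 + 2 c^{2} + \sqrt{2} \sqrt{c}$ ($U{\left(c \right)} = \left(c^{2} + c c\right) + \left(7 - 1 + \sqrt{c + c} 1\right) = \left(c^{2} + c^{2}\right) + \left(7 - 1 + \sqrt{2 c} 1\right) = 2 c^{2} + \left(7 - 1 + \sqrt{2} \sqrt{c} 1\right) = 2 c^{2} + \left(7 - 1 + \sqrt{2} \sqrt{c}\right) = 2 c^{2} + \left(6 + \sqrt{2} \sqrt{c}\right) = 6 + 2 c^{2} + \sqrt{2} \sqrt{c}$)
$\left(-2 + \left(-4 - 2\right)^{2}\right) U{\left(-2 \right)} = \left(-2 + \left(-4 - 2\right)^{2}\right) \left(6 + 2 \left(-2\right)^{2} + \sqrt{2} \sqrt{-2}\right) = \left(-2 + \left(-6\right)^{2}\right) \left(6 + 2 \cdot 4 + \sqrt{2} i \sqrt{2}\right) = \left(-2 + 36\right) \left(6 + 8 + 2 i\right) = 34 \left(14 + 2 i\right) = 476 + 68 i$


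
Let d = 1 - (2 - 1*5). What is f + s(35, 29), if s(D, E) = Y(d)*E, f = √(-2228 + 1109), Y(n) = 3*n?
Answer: 348 + I*√1119 ≈ 348.0 + 33.451*I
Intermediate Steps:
d = 4 (d = 1 - (2 - 5) = 1 - 1*(-3) = 1 + 3 = 4)
f = I*√1119 (f = √(-1119) = I*√1119 ≈ 33.451*I)
s(D, E) = 12*E (s(D, E) = (3*4)*E = 12*E)
f + s(35, 29) = I*√1119 + 12*29 = I*√1119 + 348 = 348 + I*√1119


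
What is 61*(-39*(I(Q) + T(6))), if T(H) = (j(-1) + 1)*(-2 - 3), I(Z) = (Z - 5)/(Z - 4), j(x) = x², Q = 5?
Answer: 23790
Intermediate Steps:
I(Z) = (-5 + Z)/(-4 + Z)
T(H) = -10 (T(H) = ((-1)² + 1)*(-2 - 3) = (1 + 1)*(-5) = 2*(-5) = -10)
61*(-39*(I(Q) + T(6))) = 61*(-39*((-5 + 5)/(-4 + 5) - 10)) = 61*(-39*(0/1 - 10)) = 61*(-39*(1*0 - 10)) = 61*(-39*(0 - 10)) = 61*(-39*(-10)) = 61*390 = 23790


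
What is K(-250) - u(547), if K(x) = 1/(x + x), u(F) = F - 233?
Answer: -157001/500 ≈ -314.00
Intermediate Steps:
u(F) = -233 + F
K(x) = 1/(2*x)
K(-250) - u(547) = (½)/(-250) - (-233 + 547) = (½)*(-1/250) - 1*314 = -1/500 - 314 = -157001/500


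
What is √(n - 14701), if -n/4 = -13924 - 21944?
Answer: √128771 ≈ 358.85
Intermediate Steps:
n = 143472 (n = -4*(-13924 - 21944) = -4*(-35868) = 143472)
√(n - 14701) = √(143472 - 14701) = √128771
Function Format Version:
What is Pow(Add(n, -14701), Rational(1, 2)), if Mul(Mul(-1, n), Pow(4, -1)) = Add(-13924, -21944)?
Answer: Pow(128771, Rational(1, 2)) ≈ 358.85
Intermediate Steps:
n = 143472 (n = Mul(-4, Add(-13924, -21944)) = Mul(-4, -35868) = 143472)
Pow(Add(n, -14701), Rational(1, 2)) = Pow(Add(143472, -14701), Rational(1, 2)) = Pow(128771, Rational(1, 2))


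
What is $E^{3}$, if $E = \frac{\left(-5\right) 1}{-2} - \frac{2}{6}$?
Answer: $\frac{2197}{216} \approx 10.171$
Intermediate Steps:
$E = \frac{13}{6}$ ($E = \left(-5\right) \left(- \frac{1}{2}\right) - \frac{1}{3} = \frac{5}{2} - \frac{1}{3} = \frac{13}{6} \approx 2.1667$)
$E^{3} = \left(\frac{13}{6}\right)^{3} = \frac{2197}{216}$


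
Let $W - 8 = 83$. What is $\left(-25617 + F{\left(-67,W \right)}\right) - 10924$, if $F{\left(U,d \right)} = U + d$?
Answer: $-36517$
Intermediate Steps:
$W = 91$ ($W = 8 + 83 = 91$)
$\left(-25617 + F{\left(-67,W \right)}\right) - 10924 = \left(-25617 + \left(-67 + 91\right)\right) - 10924 = \left(-25617 + 24\right) - 10924 = -25593 - 10924 = -36517$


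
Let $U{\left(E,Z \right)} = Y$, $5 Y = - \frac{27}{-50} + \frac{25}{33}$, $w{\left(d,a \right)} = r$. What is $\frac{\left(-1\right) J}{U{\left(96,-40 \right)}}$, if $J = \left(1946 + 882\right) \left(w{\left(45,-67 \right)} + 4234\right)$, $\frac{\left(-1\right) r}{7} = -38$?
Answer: $- \frac{104989500000}{2141} \approx -4.9038 \cdot 10^{7}$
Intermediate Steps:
$r = 266$ ($r = \left(-7\right) \left(-38\right) = 266$)
$w{\left(d,a \right)} = 266$
$Y = \frac{2141}{8250}$ ($Y = \frac{- \frac{27}{-50} + \frac{25}{33}}{5} = \frac{\left(-27\right) \left(- \frac{1}{50}\right) + 25 \cdot \frac{1}{33}}{5} = \frac{\frac{27}{50} + \frac{25}{33}}{5} = \frac{1}{5} \cdot \frac{2141}{1650} = \frac{2141}{8250} \approx 0.25952$)
$J = 12726000$ ($J = \left(1946 + 882\right) \left(266 + 4234\right) = 2828 \cdot 4500 = 12726000$)
$U{\left(E,Z \right)} = \frac{2141}{8250}$
$\frac{\left(-1\right) J}{U{\left(96,-40 \right)}} = \frac{\left(-1\right) 12726000}{\frac{2141}{8250}} = \left(-12726000\right) \frac{8250}{2141} = - \frac{104989500000}{2141}$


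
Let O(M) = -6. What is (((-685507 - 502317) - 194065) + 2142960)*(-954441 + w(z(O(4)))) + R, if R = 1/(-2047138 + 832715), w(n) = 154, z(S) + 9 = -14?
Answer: -882011332419940472/1214423 ≈ -7.2628e+11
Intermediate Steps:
z(S) = -23 (z(S) = -9 - 14 = -23)
R = -1/1214423 (R = 1/(-1214423) = -1/1214423 ≈ -8.2344e-7)
(((-685507 - 502317) - 194065) + 2142960)*(-954441 + w(z(O(4)))) + R = (((-685507 - 502317) - 194065) + 2142960)*(-954441 + 154) - 1/1214423 = ((-1187824 - 194065) + 2142960)*(-954287) - 1/1214423 = (-1381889 + 2142960)*(-954287) - 1/1214423 = 761071*(-954287) - 1/1214423 = -726280161377 - 1/1214423 = -882011332419940472/1214423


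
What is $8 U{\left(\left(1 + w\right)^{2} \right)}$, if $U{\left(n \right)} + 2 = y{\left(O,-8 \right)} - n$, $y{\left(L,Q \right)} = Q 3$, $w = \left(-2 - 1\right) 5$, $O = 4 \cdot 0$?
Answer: $-1776$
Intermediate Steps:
$O = 0$
$w = -15$ ($w = \left(-3\right) 5 = -15$)
$y{\left(L,Q \right)} = 3 Q$
$U{\left(n \right)} = -26 - n$ ($U{\left(n \right)} = -2 - \left(24 + n\right) = -26 - n$)
$8 U{\left(\left(1 + w\right)^{2} \right)} = 8 \left(-26 - \left(1 - 15\right)^{2}\right) = 8 \left(-26 - \left(-14\right)^{2}\right) = 8 \left(-26 - 196\right) = 8 \left(-222\right) = -1776$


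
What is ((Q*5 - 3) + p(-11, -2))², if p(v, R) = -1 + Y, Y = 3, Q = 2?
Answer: 81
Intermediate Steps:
p(v, R) = 2 (p(v, R) = -1 + 3 = 2)
((Q*5 - 3) + p(-11, -2))² = ((2*5 - 3) + 2)² = ((10 - 3) + 2)² = (7 + 2)² = 9² = 81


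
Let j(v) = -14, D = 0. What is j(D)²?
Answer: 196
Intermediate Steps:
j(D)² = (-14)² = 196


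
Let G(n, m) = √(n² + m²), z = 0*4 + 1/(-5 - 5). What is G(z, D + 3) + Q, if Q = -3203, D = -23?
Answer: -3203 + √40001/10 ≈ -3183.0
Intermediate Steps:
z = -⅒ (z = 0 + 1/(-10) = 0 - ⅒ = -⅒ ≈ -0.10000)
G(n, m) = √(m² + n²)
G(z, D + 3) + Q = √((-23 + 3)² + (-⅒)²) - 3203 = √((-20)² + 1/100) - 3203 = √(400 + 1/100) - 3203 = √(40001/100) - 3203 = √40001/10 - 3203 = -3203 + √40001/10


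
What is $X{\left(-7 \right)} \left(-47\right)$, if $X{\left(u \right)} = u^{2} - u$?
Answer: $-2632$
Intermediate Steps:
$X{\left(-7 \right)} \left(-47\right) = - 7 \left(-1 - 7\right) \left(-47\right) = \left(-7\right) \left(-8\right) \left(-47\right) = 56 \left(-47\right) = -2632$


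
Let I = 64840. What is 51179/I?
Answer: 51179/64840 ≈ 0.78931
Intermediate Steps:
51179/I = 51179/64840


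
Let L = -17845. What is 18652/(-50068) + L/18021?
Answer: -307397788/225568857 ≈ -1.3628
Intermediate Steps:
18652/(-50068) + L/18021 = 18652/(-50068) - 17845/18021 = 18652*(-1/50068) - 17845*1/18021 = -4663/12517 - 17845/18021 = -307397788/225568857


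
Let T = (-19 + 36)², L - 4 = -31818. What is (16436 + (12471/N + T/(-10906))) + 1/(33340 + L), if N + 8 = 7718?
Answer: 25109224903459/1527548890 ≈ 16438.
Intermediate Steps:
N = 7710 (N = -8 + 7718 = 7710)
L = -31814 (L = 4 - 31818 = -31814)
T = 289 (T = 17² = 289)
(16436 + (12471/N + T/(-10906))) + 1/(33340 + L) = (16436 + (12471/7710 + 289/(-10906))) + 1/(33340 - 31814) = (16436 + (12471*(1/7710) + 289*(-1/10906))) + 1/1526 = (16436 + (4157/2570 - 289/10906)) + 1/1526 = (16436 + 11148378/7007105) + 1/1526 = 115179926158/7007105 + 1/1526 = 25109224903459/1527548890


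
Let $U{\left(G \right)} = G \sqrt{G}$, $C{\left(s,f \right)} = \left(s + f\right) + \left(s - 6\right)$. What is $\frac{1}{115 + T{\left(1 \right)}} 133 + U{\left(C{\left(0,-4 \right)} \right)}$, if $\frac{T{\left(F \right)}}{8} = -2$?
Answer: $\frac{133}{99} - 10 i \sqrt{10} \approx 1.3434 - 31.623 i$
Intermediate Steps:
$T{\left(F \right)} = -16$ ($T{\left(F \right)} = 8 \left(-2\right) = -16$)
$C{\left(s,f \right)} = -6 + f + 2 s$ ($C{\left(s,f \right)} = \left(f + s\right) + \left(s - 6\right) = \left(f + s\right) + \left(-6 + s\right) = -6 + f + 2 s$)
$U{\left(G \right)} = G^{\frac{3}{2}}$
$\frac{1}{115 + T{\left(1 \right)}} 133 + U{\left(C{\left(0,-4 \right)} \right)} = \frac{1}{115 - 16} \cdot 133 + \left(-6 - 4 + 2 \cdot 0\right)^{\frac{3}{2}} = \frac{1}{99} \cdot 133 + \left(-6 - 4 + 0\right)^{\frac{3}{2}} = \frac{1}{99} \cdot 133 + \left(-10\right)^{\frac{3}{2}} = \frac{133}{99} - 10 i \sqrt{10}$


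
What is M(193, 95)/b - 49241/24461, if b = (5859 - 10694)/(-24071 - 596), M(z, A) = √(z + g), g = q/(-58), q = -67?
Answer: -49241/24461 + 24667*√653138/280430 ≈ 69.075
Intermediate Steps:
g = 67/58 (g = -67/(-58) = -67*(-1/58) = 67/58 ≈ 1.1552)
M(z, A) = √(67/58 + z) (M(z, A) = √(z + 67/58) = √(67/58 + z))
b = 4835/24667 (b = -4835/(-24667) = -4835*(-1/24667) = 4835/24667 ≈ 0.19601)
M(193, 95)/b - 49241/24461 = (√(3886 + 3364*193)/58)/(4835/24667) - 49241/24461 = (√(3886 + 649252)/58)*(24667/4835) - 49241*1/24461 = (√653138/58)*(24667/4835) - 49241/24461 = 24667*√653138/280430 - 49241/24461 = -49241/24461 + 24667*√653138/280430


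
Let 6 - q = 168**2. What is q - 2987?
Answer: -31205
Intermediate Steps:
q = -28218 (q = 6 - 1*168**2 = 6 - 1*28224 = 6 - 28224 = -28218)
q - 2987 = -28218 - 2987 = -31205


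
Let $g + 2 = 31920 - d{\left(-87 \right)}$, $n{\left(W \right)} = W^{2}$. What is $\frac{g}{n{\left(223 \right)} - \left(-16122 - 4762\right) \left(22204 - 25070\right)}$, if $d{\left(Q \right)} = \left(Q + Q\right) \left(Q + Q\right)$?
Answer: $- \frac{1642}{59803815} \approx -2.7456 \cdot 10^{-5}$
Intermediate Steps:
$d{\left(Q \right)} = 4 Q^{2}$ ($d{\left(Q \right)} = 2 Q 2 Q = 4 Q^{2}$)
$g = 1642$ ($g = -2 + \left(31920 - 4 \left(-87\right)^{2}\right) = -2 + \left(31920 - 4 \cdot 7569\right) = -2 + \left(31920 - 30276\right) = -2 + 1644 = 1642$)
$\frac{g}{n{\left(223 \right)} - \left(-16122 - 4762\right) \left(22204 - 25070\right)} = \frac{1642}{223^{2} - \left(-16122 - 4762\right) \left(22204 - 25070\right)} = \frac{1642}{49729 - \left(-20884\right) \left(-2866\right)} = \frac{1642}{49729 - 59853544} = \frac{1642}{-59803815} = 1642 \left(- \frac{1}{59803815}\right) = - \frac{1642}{59803815}$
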